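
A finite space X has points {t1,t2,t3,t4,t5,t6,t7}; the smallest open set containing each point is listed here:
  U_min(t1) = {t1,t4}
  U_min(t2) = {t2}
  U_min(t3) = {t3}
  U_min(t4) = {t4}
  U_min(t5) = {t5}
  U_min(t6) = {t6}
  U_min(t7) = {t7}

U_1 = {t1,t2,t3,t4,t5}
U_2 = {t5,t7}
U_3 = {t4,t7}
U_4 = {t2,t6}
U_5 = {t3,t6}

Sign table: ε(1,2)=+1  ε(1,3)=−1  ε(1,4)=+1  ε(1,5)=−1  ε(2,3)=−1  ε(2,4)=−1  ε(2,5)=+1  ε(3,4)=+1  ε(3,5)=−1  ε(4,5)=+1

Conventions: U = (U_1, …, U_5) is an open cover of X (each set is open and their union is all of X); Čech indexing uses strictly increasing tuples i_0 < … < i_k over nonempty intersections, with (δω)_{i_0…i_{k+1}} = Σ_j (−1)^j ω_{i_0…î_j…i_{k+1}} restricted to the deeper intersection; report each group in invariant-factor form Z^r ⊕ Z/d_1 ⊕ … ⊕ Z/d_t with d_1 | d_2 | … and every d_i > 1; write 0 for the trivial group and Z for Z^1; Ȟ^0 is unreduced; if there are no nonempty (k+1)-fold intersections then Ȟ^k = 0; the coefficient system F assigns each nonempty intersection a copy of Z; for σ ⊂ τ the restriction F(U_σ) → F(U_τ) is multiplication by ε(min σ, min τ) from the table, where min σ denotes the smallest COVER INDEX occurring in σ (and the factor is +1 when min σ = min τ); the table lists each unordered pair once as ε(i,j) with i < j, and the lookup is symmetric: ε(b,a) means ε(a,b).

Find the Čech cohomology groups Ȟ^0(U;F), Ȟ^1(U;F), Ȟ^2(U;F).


Ȟ^0(U;F) ≅ 0, Ȟ^1(U;F) ≅ Z ⊕ Z/2 and Ȟ^2(U;F) ≅ 0

nonempty overlaps:
  U12={t5} U13={t4} U14={t2} U15={t3} U23={t7} U45={t6}
C dims 5,6; δ0: rk 5, SNF 1^4·2
degree 0: 5−5−0 = 0 → Ȟ^0 ≅ 0
degree 1: 6−0−5 = 1 plus torsion [2] → Ȟ^1 ≅ Z ⊕ Z/2
degree 2: 0−0−0 = 0 → Ȟ^2 ≅ 0


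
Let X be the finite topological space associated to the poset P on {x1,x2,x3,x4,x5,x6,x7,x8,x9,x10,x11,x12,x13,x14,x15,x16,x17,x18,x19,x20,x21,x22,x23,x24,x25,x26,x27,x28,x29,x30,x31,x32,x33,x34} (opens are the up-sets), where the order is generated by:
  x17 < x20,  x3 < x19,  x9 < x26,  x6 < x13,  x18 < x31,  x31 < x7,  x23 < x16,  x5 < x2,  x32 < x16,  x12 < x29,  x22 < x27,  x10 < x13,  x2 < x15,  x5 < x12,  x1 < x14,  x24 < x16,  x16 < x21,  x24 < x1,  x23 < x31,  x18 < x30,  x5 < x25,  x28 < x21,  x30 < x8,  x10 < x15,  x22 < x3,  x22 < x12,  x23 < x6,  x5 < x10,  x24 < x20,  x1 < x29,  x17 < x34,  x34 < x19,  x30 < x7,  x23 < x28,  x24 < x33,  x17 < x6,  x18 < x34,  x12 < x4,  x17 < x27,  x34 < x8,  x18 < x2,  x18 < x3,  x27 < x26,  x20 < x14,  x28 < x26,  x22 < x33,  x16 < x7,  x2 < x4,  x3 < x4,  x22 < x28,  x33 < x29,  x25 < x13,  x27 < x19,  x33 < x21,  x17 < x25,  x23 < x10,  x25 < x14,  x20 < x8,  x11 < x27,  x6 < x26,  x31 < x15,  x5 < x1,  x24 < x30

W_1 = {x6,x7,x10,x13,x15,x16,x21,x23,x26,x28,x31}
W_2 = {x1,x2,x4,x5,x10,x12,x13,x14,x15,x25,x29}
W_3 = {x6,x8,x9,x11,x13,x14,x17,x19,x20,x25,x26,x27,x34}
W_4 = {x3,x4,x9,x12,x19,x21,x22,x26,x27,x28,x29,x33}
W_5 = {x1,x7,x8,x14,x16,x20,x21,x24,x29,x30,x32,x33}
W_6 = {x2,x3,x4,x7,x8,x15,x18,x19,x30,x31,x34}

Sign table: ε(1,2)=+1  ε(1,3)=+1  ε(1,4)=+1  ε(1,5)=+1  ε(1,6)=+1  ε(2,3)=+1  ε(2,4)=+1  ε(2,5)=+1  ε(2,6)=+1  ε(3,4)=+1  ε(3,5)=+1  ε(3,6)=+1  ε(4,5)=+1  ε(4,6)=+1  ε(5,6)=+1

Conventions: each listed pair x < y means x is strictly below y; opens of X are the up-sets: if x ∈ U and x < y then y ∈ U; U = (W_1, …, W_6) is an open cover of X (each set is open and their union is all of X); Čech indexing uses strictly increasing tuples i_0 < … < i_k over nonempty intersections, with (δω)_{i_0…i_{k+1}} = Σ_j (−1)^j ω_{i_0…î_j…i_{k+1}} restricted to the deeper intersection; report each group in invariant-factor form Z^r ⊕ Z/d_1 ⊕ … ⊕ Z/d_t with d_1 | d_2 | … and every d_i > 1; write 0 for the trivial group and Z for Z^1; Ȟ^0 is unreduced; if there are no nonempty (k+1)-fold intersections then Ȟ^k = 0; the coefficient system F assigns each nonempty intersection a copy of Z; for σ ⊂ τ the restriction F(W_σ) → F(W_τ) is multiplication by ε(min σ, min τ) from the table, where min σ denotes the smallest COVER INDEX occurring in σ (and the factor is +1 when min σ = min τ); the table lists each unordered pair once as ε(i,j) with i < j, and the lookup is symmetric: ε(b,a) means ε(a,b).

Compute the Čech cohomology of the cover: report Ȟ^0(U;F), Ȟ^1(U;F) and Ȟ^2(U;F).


cover nerve:
  W12={x10,x13,x15} W13={x6,x13,x26} W14={x21,x26,x28} W15={x7,x16,x21} W16={x7,x15,x31} W23={x13,x14,x25} W24={x4,x12,x29} W25={x1,x14,x29} W26={x2,x4,x15} W34={x9,x19,x26,x27} W35={x8,x14,x20} W36={x8,x19,x34} W45={x21,x29,x33} W46={x3,x4,x19} W56={x7,x8,x30}
  W123={x13} W126={x15} W134={x26} W145={x21} W156={x7} W235={x14} W245={x29} W246={x4} W346={x19} W356={x8}
C dims 6,15,10; δ0: rk 5, SNF 1^5; δ1: rk 10, SNF 1^9·2
Ȟ^0: (6−5)−0=1 ⇒ Z
Ȟ^1: (15−10)−5=0 ⇒ 0
Ȟ^2: (10−0)−10=0 plus torsion [2] ⇒ Z/2

Ȟ^0 ≅ Z, Ȟ^1 ≅ 0 and Ȟ^2 ≅ Z/2


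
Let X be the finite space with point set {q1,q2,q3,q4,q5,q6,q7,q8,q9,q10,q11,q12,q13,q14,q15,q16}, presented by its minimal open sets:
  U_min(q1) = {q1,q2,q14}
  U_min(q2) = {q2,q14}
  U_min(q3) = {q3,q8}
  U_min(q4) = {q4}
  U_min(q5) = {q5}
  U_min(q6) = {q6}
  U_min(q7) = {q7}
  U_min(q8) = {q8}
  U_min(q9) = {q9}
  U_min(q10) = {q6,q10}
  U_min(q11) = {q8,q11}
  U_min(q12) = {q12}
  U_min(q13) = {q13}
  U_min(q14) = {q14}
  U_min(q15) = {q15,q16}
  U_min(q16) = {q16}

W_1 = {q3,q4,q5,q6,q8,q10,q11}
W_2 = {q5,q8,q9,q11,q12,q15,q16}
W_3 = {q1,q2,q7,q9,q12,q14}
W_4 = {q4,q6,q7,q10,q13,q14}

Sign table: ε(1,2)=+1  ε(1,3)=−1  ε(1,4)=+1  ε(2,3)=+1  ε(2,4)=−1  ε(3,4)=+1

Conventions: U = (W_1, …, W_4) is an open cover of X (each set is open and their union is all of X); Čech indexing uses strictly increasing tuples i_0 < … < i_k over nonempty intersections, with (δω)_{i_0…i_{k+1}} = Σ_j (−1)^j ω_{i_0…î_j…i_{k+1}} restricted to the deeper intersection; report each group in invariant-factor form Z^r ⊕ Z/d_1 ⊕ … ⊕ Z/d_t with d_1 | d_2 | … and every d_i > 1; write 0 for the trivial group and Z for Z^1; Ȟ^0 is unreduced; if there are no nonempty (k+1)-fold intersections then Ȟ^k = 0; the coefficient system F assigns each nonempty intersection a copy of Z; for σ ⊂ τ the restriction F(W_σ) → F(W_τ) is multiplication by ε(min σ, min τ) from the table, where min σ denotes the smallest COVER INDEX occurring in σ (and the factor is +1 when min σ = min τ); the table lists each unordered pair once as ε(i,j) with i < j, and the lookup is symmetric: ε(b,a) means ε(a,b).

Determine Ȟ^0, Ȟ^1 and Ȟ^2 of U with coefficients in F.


Ȟ^0 ≅ Z, Ȟ^1 ≅ Z, Ȟ^2 ≅ 0

nonempty intersections:
  W12={q5,q8,q11} W14={q4,q6,q10} W23={q9,q12} W34={q7,q14}
C dims 4,4; δ0: rk 3, SNF 1^3
Ȟ^0: (4−3)−0=1 ⇒ Z
Ȟ^1: (4−0)−3=1 ⇒ Z
Ȟ^2: (0−0)−0=0 ⇒ 0


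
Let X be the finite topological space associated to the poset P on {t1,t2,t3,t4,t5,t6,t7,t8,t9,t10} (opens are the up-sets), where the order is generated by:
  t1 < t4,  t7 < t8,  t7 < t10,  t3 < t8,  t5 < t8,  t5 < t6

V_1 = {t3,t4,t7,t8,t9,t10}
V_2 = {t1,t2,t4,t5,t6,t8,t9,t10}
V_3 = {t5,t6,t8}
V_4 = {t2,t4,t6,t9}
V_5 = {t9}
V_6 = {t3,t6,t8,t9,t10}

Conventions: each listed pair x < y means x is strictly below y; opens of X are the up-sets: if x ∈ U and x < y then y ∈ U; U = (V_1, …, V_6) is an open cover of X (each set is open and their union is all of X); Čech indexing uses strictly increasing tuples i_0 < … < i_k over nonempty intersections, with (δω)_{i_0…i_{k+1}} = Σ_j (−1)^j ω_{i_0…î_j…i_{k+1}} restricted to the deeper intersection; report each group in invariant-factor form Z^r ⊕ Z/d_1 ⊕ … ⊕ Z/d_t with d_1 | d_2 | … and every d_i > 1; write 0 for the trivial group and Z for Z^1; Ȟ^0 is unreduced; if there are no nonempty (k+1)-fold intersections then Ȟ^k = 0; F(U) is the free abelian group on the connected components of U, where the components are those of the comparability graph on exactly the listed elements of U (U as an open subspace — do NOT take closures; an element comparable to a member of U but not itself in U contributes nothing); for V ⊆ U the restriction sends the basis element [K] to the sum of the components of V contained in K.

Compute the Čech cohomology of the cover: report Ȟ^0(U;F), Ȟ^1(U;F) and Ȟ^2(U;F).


nonempty intersections:
  V12={t4,t8,t9,t10} V13={t8} V14={t4,t9} V15={t9} V16={t3,t8,t9,t10} V23={t5,t6,t8} V24={t2,t4,t6,t9} V25={t9} V26={t6,t8,t9,t10} V34={t6} V36={t6,t8} V45={t9} V46={t6,t9} V56={t9}
  V123={t8} V124={t4,t9} V125={t9} V126={t8,t9,t10} V136={t8} V145={t9} V146={t9} V156={t9} V234={t6} V236={t6,t8} V245={t9} V246={t6,t9} V256={t9} V346={t6} V456={t9}
  V1236={t8} V1245={t9} V1246={t9} V1256={t9} V1456={t9} V2346={t6} V2456={t9}
  V12456={t9}
components per intersection:
  V1: {t3,t7,t8,t10} {t4} {t9}
  V2: {t1,t4} {t2} {t5,t6,t8} {t9} {t10}
  V3: {t5,t6,t8}
  V4: {t2} {t4} {t6} {t9}
  V5: {t9}
  V6: {t3,t8} {t6} {t9} {t10}
  V12: {t4} {t8} {t9} {t10}
  V13: {t8}
  V14: {t4} {t9}
  V15: {t9}
  V16: {t3,t8} {t9} {t10}
  V23: {t5,t6,t8}
  V24: {t2} {t4} {t6} {t9}
  V25: {t9}
  V26: {t6} {t8} {t9} {t10}
  V34: {t6}
  V36: {t6} {t8}
  V45: {t9}
  V46: {t6} {t9}
  V56: {t9}
  V123: {t8}
  V124: {t4} {t9}
  V125: {t9}
  V126: {t8} {t9} {t10}
  V136: {t8}
  V145: {t9}
  V146: {t9}
  V156: {t9}
  V234: {t6}
  V236: {t6} {t8}
  V245: {t9}
  V246: {t6} {t9}
  V256: {t9}
  V346: {t6}
  V456: {t9}
  V1236: {t8}
  V1245: {t9}
  V1246: {t9}
  V1256: {t9}
  V1456: {t9}
  V2346: {t6}
  V2456: {t9}
  V12456: {t9}
C dims 18,28,20,7; δ0: rk 14, SNF 1^14; δ1: rk 14, SNF 1^14; δ2: rk 6, SNF 1^6
Ȟ^0: (18−14)−0=4 ⇒ Z^4
Ȟ^1: (28−14)−14=0 ⇒ 0
Ȟ^2: (20−6)−14=0 ⇒ 0

Ȟ^0 ≅ Z^4,  Ȟ^1 ≅ 0,  Ȟ^2 ≅ 0


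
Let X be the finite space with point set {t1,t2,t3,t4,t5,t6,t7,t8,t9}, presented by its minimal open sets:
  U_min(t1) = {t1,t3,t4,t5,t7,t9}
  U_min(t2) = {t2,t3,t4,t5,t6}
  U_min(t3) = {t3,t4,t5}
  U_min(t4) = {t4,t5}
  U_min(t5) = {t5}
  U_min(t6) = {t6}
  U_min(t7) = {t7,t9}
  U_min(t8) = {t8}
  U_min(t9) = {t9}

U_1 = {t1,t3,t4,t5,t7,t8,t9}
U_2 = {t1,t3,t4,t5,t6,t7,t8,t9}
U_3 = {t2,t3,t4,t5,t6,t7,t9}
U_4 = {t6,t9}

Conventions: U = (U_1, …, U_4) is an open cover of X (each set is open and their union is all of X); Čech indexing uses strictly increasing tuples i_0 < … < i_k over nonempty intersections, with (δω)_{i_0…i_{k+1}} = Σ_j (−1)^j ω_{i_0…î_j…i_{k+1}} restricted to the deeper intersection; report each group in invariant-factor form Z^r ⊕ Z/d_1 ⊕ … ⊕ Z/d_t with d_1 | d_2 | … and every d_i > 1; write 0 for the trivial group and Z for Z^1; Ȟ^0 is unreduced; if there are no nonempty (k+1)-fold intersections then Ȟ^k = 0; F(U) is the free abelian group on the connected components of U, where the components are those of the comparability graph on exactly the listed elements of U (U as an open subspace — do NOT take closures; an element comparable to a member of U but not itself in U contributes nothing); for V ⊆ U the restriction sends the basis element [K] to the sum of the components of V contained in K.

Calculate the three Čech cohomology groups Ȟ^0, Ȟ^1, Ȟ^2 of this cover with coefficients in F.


Ȟ^0 ≅ Z^2,  Ȟ^1 ≅ 0,  Ȟ^2 ≅ 0

nerve simplices:
  U12={t1,t3,t4,t5,t7,t8,t9} U13={t3,t4,t5,t7,t9} U14={t9} U23={t3,t4,t5,t6,t7,t9} U24={t6,t9} U34={t6,t9}
  U123={t3,t4,t5,t7,t9} U124={t9} U134={t9} U234={t6,t9}
  U1234={t9}
components per intersection:
  U1: {t1,t3,t4,t5,t7,t9} {t8}
  U2: {t1,t3,t4,t5,t7,t9} {t6} {t8}
  U3: {t2,t3,t4,t5,t6} {t7,t9}
  U4: {t6} {t9}
  U12: {t1,t3,t4,t5,t7,t9} {t8}
  U13: {t3,t4,t5} {t7,t9}
  U14: {t9}
  U23: {t3,t4,t5} {t6} {t7,t9}
  U24: {t6} {t9}
  U34: {t6} {t9}
  U123: {t3,t4,t5} {t7,t9}
  U124: {t9}
  U134: {t9}
  U234: {t6} {t9}
  U1234: {t9}
C dims 9,12,6,1; δ0: rk 7, SNF 1^7; δ1: rk 5, SNF 1^5; δ2: rk 1, SNF 1^1
degree 0: 9−7−0 = 2 → Ȟ^0 ≅ Z^2
degree 1: 12−5−7 = 0 → Ȟ^1 ≅ 0
degree 2: 6−1−5 = 0 → Ȟ^2 ≅ 0


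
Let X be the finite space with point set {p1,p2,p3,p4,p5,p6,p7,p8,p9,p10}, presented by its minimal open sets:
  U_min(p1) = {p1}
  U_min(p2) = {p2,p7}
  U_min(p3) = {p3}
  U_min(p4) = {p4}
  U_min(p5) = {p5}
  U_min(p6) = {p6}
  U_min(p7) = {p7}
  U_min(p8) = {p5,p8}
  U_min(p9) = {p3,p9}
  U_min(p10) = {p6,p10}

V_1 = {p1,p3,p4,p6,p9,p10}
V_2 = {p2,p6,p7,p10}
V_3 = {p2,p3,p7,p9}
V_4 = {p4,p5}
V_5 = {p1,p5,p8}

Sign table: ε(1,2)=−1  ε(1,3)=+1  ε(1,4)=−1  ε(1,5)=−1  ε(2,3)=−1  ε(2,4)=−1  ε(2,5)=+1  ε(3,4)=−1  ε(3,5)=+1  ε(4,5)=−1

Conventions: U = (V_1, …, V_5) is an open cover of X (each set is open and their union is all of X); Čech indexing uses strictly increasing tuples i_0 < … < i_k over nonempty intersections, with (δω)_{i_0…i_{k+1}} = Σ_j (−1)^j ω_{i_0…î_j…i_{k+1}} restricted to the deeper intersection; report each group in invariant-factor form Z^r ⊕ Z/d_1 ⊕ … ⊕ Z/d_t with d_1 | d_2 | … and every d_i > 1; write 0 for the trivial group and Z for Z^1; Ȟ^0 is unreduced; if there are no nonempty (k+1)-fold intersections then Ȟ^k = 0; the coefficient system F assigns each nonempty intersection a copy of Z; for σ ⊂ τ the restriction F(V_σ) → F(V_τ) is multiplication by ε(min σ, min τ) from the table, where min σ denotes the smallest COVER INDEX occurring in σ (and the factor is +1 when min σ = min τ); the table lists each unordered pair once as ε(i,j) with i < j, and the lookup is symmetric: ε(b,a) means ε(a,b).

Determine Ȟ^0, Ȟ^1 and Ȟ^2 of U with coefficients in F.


Ȟ^0(U;F) ≅ 0; Ȟ^1(U;F) ≅ Z ⊕ Z/2; Ȟ^2(U;F) ≅ 0

intersection data:
  V12={p6,p10} V13={p3,p9} V14={p4} V15={p1} V23={p2,p7} V45={p5}
C dims 5,6; δ0: rk 5, SNF 1^4·2
Ȟ^0 = (5 − 5) − 0 = 0, so Ȟ^0 ≅ 0
Ȟ^1 = (6 − 0) − 5 = 1 plus torsion [2], so Ȟ^1 ≅ Z ⊕ Z/2
Ȟ^2 = (0 − 0) − 0 = 0, so Ȟ^2 ≅ 0


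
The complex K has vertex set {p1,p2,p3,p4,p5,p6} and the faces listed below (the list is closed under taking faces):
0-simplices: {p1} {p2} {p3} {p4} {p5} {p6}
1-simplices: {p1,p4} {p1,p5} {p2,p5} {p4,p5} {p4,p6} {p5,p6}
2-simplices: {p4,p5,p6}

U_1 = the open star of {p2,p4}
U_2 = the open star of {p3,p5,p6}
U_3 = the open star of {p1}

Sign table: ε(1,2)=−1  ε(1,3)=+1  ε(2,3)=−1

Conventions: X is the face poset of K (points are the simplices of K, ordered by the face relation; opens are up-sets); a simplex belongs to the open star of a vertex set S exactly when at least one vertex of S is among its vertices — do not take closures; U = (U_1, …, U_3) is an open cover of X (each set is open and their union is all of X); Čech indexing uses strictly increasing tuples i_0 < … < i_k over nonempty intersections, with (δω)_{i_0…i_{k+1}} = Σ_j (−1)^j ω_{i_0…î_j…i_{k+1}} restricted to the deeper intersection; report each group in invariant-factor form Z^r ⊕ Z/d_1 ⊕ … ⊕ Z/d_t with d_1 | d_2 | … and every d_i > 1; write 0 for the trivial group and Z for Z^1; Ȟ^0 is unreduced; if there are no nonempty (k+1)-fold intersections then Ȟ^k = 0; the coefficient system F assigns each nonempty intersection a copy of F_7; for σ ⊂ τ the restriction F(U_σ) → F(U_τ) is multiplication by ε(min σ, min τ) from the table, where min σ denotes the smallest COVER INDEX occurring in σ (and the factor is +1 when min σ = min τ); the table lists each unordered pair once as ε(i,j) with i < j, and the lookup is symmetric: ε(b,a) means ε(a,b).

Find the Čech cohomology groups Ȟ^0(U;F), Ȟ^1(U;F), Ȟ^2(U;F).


cover nerve:
  U1={{p2},{p4},{p1,p4},{p2,p5},{p4,p5},{p4,p6},{p4,p5,p6}} U2={{p3},{p5},{p6},{p1,p5},{p2,p5},{p4,p5},{p4,p6},{p5,p6},{p4,p5,p6}} U3={{p1},{p1,p4},{p1,p5}}
  U12={{p2,p5},{p4,p5},{p4,p6},{p4,p5,p6}} U13={{p1,p4}} U23={{p1,p5}}
C dims 3,3; δ0: rk_F7 2
Ȟ^0: (3−2)−0=1 ⇒ Z/7
Ȟ^1: (3−0)−2=1 ⇒ Z/7
Ȟ^2: (0−0)−0=0 ⇒ 0

Ȟ^0(U;F) ≅ Z/7, Ȟ^1(U;F) ≅ Z/7, Ȟ^2(U;F) ≅ 0


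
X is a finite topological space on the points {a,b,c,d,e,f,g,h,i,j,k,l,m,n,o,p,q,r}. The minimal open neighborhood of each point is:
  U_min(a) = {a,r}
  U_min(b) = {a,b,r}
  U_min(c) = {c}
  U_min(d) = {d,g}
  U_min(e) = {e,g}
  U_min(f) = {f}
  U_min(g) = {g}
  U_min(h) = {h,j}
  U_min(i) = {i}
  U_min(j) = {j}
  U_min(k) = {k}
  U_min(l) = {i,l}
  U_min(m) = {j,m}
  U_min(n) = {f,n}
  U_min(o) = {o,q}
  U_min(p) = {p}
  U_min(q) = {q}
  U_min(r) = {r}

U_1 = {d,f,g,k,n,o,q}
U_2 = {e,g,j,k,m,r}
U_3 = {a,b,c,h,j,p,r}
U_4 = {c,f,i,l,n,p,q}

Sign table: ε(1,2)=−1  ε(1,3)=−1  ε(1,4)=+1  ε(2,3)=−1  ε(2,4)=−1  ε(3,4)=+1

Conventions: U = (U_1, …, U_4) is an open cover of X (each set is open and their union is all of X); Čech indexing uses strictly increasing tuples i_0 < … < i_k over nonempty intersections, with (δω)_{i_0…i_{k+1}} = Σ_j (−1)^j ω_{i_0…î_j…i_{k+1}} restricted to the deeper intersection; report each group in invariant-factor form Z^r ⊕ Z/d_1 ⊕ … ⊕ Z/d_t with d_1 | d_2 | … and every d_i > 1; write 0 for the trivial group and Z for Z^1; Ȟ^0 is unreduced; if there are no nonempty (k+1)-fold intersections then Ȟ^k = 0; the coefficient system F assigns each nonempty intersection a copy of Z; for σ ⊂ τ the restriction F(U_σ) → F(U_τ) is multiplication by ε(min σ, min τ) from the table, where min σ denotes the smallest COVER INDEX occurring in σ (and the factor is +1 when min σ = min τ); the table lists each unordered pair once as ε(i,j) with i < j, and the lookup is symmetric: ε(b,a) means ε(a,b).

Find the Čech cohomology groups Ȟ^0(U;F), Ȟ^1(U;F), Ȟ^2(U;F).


intersection data:
  U12={g,k} U14={f,n,q} U23={j,r} U34={c,p}
C dims 4,4; δ0: rk 3, SNF 1^3
Ȟ^0 = (4 − 3) − 0 = 1, so Ȟ^0 ≅ Z
Ȟ^1 = (4 − 0) − 3 = 1, so Ȟ^1 ≅ Z
Ȟ^2 = (0 − 0) − 0 = 0, so Ȟ^2 ≅ 0

Ȟ^0 ≅ Z; Ȟ^1 ≅ Z; Ȟ^2 ≅ 0


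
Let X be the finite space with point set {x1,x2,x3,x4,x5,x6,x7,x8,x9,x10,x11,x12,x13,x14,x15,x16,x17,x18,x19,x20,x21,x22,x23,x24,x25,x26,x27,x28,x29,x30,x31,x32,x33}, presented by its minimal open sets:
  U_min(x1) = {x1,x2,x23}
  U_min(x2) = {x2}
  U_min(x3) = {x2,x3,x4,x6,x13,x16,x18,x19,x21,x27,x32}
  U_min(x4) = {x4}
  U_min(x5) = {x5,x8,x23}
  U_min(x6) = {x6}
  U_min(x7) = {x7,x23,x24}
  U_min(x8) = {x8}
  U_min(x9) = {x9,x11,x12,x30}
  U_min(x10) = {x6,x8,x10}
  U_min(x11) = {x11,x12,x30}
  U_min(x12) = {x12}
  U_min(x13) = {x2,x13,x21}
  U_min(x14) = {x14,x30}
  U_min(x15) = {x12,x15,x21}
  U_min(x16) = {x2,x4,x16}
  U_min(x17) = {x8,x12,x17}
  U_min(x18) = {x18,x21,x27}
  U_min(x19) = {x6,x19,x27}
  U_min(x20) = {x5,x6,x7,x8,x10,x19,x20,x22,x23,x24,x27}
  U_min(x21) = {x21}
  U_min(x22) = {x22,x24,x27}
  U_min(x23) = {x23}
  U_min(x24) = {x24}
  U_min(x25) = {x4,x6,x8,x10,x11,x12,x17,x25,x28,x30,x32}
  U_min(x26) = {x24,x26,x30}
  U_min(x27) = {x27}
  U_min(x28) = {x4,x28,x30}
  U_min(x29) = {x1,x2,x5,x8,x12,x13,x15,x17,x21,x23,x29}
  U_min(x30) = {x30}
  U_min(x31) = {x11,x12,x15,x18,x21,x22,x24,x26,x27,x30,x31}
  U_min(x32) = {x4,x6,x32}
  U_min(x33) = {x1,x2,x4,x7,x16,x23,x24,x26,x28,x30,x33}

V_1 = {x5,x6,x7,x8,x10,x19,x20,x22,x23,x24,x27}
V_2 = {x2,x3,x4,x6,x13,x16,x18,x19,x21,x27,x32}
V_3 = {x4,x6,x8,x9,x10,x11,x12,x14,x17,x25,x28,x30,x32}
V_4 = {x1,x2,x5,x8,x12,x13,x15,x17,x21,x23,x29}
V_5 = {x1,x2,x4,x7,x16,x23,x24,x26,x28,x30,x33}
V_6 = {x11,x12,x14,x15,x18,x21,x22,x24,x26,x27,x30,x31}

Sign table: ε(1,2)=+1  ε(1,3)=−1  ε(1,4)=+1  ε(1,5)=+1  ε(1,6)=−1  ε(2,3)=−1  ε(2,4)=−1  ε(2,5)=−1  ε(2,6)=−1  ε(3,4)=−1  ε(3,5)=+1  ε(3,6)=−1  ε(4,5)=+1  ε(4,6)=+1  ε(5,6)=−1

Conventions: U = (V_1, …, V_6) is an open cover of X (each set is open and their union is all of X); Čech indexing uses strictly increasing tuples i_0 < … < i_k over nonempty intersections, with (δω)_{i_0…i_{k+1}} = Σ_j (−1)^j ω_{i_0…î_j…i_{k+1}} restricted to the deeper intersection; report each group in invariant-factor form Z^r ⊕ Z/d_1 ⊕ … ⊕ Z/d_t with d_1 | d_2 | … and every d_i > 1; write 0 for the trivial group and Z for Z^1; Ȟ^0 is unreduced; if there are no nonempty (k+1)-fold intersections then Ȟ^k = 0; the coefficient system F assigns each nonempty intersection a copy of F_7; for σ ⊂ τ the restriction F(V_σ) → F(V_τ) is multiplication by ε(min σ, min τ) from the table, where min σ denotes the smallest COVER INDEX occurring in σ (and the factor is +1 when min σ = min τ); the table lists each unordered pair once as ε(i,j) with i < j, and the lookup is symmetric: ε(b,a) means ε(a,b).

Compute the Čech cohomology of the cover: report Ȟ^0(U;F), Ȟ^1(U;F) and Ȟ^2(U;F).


Ȟ^0 ≅ 0,  Ȟ^1 ≅ 0,  Ȟ^2 ≅ Z/7

intersection data:
  V12={x6,x19,x27} V13={x6,x8,x10} V14={x5,x8,x23} V15={x7,x23,x24} V16={x22,x24,x27} V23={x4,x6,x32} V24={x2,x13,x21} V25={x2,x4,x16} V26={x18,x21,x27} V34={x8,x12,x17} V35={x4,x28,x30} V36={x11,x12,x14,x30} V45={x1,x2,x23} V46={x12,x15,x21} V56={x24,x26,x30}
  V123={x6} V126={x27} V134={x8} V145={x23} V156={x24} V235={x4} V245={x2} V246={x21} V346={x12} V356={x30}
C dims 6,15,10; δ0: rk_F7 6; δ1: rk_F7 9
Ȟ^0 = (6 − 6) − 0 = 0, so Ȟ^0 ≅ 0
Ȟ^1 = (15 − 9) − 6 = 0, so Ȟ^1 ≅ 0
Ȟ^2 = (10 − 0) − 9 = 1, so Ȟ^2 ≅ Z/7


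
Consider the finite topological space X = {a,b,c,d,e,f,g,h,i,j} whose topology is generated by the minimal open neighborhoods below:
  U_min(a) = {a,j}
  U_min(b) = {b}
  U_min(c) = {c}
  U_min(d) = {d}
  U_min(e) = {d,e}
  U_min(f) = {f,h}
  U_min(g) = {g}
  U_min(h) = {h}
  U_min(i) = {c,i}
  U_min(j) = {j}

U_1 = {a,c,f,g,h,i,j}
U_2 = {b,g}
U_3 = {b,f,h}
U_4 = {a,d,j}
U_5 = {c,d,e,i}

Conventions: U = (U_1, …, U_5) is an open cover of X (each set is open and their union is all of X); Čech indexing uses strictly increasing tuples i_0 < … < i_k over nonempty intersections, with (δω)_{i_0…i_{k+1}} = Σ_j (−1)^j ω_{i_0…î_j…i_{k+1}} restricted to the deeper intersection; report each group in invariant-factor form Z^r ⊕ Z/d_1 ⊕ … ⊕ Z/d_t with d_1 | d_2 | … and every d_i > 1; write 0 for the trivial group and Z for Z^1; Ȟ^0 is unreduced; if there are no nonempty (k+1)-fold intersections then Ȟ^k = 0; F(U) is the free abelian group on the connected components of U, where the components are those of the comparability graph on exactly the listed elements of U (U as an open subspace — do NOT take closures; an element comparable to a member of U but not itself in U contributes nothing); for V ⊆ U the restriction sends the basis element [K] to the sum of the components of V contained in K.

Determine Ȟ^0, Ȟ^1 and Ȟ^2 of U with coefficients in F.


Ȟ^0 = Z^6, Ȟ^1 = 0, Ȟ^2 = 0

cover nerve:
  U12={g} U13={f,h} U14={a,j} U15={c,i} U23={b} U45={d}
components per intersection:
  U1: {a,j} {c,i} {f,h} {g}
  U2: {b} {g}
  U3: {b} {f,h}
  U4: {a,j} {d}
  U5: {c,i} {d,e}
  U12: {g}
  U13: {f,h}
  U14: {a,j}
  U15: {c,i}
  U23: {b}
  U45: {d}
C dims 12,6; δ0: rk 6, SNF 1^6
Ȟ^0: (12−6)−0=6 ⇒ Z^6
Ȟ^1: (6−0)−6=0 ⇒ 0
Ȟ^2: (0−0)−0=0 ⇒ 0


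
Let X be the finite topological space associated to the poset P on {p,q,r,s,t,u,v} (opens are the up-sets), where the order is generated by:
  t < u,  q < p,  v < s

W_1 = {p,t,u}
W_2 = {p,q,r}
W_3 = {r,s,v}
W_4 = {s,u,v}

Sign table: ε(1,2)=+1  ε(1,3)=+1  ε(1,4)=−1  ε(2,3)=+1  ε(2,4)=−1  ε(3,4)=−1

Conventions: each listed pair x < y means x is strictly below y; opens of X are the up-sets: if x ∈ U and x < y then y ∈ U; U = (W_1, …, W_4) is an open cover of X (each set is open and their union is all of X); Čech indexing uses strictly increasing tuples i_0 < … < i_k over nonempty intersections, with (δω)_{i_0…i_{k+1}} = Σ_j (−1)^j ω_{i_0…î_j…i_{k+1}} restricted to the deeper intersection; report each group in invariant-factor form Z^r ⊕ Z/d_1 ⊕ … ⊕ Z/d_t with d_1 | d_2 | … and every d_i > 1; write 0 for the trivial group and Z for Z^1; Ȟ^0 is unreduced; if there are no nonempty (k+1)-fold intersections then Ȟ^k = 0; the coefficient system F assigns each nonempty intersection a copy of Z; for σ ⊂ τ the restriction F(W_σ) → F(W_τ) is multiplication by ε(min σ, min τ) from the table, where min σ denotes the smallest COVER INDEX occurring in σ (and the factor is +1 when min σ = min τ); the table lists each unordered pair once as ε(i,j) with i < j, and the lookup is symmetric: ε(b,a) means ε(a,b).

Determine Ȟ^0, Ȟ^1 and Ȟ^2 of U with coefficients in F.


intersection data:
  W12={p} W14={u} W23={r} W34={s,v}
C dims 4,4; δ0: rk 3, SNF 1^3
Ȟ^0 = (4 − 3) − 0 = 1, so Ȟ^0 ≅ Z
Ȟ^1 = (4 − 0) − 3 = 1, so Ȟ^1 ≅ Z
Ȟ^2 = (0 − 0) − 0 = 0, so Ȟ^2 ≅ 0

Ȟ^0 ≅ Z, Ȟ^1 ≅ Z, Ȟ^2 ≅ 0


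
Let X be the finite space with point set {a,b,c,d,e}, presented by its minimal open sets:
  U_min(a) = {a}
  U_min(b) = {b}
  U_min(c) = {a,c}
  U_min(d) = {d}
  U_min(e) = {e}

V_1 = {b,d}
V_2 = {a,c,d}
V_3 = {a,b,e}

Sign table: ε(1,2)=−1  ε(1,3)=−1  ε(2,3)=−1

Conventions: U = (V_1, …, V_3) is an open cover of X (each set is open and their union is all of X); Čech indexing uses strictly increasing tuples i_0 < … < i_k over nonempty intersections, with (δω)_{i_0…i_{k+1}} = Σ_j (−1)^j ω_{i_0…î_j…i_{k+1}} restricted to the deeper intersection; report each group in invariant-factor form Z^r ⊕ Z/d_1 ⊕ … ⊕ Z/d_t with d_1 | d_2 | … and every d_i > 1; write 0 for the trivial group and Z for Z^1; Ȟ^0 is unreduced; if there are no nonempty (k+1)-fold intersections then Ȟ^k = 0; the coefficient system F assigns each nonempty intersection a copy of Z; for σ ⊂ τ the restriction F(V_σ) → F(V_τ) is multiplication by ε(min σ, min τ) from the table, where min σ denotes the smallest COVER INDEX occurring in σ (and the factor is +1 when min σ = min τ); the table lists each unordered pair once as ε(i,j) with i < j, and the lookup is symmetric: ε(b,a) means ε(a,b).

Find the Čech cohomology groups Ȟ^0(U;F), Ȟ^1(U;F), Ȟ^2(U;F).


Ȟ^0 = 0, Ȟ^1 = Z/2 and Ȟ^2 = 0

cover nerve:
  V12={d} V13={b} V23={a}
C dims 3,3; δ0: rk 3, SNF 1^2·2
Ȟ^0: (3−3)−0=0 ⇒ 0
Ȟ^1: (3−0)−3=0 plus torsion [2] ⇒ Z/2
Ȟ^2: (0−0)−0=0 ⇒ 0


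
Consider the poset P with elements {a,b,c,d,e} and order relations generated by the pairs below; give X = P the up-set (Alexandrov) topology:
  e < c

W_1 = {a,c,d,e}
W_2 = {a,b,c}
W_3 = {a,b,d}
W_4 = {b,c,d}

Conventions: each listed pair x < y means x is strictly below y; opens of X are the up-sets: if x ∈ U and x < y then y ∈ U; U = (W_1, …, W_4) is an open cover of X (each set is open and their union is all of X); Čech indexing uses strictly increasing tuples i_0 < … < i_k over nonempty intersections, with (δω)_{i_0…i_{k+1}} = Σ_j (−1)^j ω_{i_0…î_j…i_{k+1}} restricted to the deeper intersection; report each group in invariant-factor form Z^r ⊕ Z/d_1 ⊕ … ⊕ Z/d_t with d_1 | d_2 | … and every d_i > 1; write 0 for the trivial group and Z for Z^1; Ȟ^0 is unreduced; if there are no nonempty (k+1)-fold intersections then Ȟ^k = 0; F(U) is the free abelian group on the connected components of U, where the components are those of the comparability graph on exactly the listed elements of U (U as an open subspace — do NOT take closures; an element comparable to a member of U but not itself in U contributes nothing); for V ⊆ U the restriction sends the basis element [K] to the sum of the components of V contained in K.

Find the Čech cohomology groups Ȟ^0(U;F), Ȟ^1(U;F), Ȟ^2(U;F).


nonempty overlaps:
  W12={a,c} W13={a,d} W14={c,d} W23={a,b} W24={b,c} W34={b,d}
  W123={a} W124={c} W134={d} W234={b}
components per intersection:
  W1: {a} {c,e} {d}
  W2: {a} {b} {c}
  W3: {a} {b} {d}
  W4: {b} {c} {d}
  W12: {a} {c}
  W13: {a} {d}
  W14: {c} {d}
  W23: {a} {b}
  W24: {b} {c}
  W34: {b} {d}
  W123: {a}
  W124: {c}
  W134: {d}
  W234: {b}
C dims 12,12,4; δ0: rk 8, SNF 1^8; δ1: rk 4, SNF 1^4
degree 0: 12−8−0 = 4 → Ȟ^0 ≅ Z^4
degree 1: 12−4−8 = 0 → Ȟ^1 ≅ 0
degree 2: 4−0−4 = 0 → Ȟ^2 ≅ 0

Ȟ^0 ≅ Z^4,  Ȟ^1 ≅ 0,  Ȟ^2 ≅ 0


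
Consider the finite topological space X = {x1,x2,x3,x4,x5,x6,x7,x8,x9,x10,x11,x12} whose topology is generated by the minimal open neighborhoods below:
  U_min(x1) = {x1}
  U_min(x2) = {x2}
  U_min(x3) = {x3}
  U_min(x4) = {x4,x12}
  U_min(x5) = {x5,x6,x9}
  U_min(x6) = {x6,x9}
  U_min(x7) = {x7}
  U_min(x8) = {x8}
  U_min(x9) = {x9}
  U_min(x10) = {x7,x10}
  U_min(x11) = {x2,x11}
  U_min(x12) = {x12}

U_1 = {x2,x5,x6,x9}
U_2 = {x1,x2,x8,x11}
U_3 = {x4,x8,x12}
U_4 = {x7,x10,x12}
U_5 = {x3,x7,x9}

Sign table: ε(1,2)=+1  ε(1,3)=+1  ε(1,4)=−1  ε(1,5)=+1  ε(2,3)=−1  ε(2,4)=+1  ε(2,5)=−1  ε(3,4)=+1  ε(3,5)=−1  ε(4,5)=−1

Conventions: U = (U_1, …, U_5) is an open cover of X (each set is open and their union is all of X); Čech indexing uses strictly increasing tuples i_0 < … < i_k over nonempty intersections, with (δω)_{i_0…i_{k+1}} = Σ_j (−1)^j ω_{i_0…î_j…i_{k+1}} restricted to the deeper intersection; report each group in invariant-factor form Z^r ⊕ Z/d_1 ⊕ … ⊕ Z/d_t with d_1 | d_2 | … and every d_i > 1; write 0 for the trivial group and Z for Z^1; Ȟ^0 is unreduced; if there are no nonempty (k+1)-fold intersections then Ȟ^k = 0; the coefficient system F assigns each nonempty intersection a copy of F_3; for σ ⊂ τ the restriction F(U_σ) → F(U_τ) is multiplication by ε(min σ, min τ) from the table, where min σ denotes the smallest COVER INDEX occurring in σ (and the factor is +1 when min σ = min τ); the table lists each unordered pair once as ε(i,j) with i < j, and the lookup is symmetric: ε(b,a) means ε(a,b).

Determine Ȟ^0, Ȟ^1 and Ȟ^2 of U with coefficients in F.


Ȟ^0 = Z/3, Ȟ^1 = Z/3, Ȟ^2 = 0

cover nerve:
  U12={x2} U15={x9} U23={x8} U34={x12} U45={x7}
C dims 5,5; δ0: rk_F3 4
Ȟ^0: (5−4)−0=1 ⇒ Z/3
Ȟ^1: (5−0)−4=1 ⇒ Z/3
Ȟ^2: (0−0)−0=0 ⇒ 0


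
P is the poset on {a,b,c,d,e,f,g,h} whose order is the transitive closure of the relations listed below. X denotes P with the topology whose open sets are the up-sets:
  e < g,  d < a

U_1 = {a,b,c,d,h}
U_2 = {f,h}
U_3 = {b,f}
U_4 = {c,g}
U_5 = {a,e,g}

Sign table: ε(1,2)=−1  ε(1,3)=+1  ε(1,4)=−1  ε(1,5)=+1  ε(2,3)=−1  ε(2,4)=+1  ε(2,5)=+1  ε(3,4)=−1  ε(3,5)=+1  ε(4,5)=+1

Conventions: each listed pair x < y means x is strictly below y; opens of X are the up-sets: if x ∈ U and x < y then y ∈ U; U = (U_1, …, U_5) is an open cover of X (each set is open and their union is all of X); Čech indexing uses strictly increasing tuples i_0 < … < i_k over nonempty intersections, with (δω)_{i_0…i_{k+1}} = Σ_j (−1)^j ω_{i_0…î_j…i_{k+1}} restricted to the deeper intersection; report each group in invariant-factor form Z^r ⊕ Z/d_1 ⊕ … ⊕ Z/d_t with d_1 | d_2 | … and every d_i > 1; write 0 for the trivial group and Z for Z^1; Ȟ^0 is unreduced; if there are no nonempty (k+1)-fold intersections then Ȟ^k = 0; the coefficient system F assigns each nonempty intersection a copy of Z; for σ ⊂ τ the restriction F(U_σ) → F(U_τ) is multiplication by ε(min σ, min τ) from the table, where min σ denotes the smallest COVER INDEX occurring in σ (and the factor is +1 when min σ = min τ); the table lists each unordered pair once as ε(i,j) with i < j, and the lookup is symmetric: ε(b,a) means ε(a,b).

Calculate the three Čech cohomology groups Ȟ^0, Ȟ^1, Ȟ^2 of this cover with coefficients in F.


intersection data:
  U12={h} U13={b} U14={c} U15={a} U23={f} U45={g}
C dims 5,6; δ0: rk 5, SNF 1^4·2
Ȟ^0 = (5 − 5) − 0 = 0, so Ȟ^0 ≅ 0
Ȟ^1 = (6 − 0) − 5 = 1 plus torsion [2], so Ȟ^1 ≅ Z ⊕ Z/2
Ȟ^2 = (0 − 0) − 0 = 0, so Ȟ^2 ≅ 0

Ȟ^0(U;F) ≅ 0,  Ȟ^1(U;F) ≅ Z ⊕ Z/2,  Ȟ^2(U;F) ≅ 0


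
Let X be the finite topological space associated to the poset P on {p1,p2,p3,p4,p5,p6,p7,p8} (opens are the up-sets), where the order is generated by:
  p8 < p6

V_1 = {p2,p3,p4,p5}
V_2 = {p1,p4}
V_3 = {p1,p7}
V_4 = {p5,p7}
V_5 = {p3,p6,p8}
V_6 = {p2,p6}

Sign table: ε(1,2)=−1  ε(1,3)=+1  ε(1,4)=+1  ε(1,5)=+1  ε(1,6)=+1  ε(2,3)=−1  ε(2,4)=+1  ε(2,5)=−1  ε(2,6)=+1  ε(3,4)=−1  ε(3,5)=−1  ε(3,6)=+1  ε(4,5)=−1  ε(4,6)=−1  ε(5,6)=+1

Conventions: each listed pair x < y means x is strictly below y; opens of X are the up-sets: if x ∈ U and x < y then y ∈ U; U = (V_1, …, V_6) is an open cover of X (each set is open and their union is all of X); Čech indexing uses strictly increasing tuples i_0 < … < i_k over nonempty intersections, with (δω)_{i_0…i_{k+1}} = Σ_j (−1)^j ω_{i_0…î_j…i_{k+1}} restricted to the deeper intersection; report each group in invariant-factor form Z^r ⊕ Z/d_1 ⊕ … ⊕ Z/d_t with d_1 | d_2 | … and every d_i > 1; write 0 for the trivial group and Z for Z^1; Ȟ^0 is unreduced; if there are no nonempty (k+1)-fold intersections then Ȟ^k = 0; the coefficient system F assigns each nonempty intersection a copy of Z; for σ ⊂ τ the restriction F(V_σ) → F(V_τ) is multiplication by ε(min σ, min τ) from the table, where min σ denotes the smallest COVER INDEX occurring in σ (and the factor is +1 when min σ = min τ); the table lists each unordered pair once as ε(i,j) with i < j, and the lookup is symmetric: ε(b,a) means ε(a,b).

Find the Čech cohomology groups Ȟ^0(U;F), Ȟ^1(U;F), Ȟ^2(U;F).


cover nerve:
  V12={p4} V14={p5} V15={p3} V16={p2} V23={p1} V34={p7} V56={p6}
C dims 6,7; δ0: rk 6, SNF 1^5·2
Ȟ^0: (6−6)−0=0 ⇒ 0
Ȟ^1: (7−0)−6=1 plus torsion [2] ⇒ Z ⊕ Z/2
Ȟ^2: (0−0)−0=0 ⇒ 0

Ȟ^0 = 0, Ȟ^1 = Z ⊕ Z/2, Ȟ^2 = 0


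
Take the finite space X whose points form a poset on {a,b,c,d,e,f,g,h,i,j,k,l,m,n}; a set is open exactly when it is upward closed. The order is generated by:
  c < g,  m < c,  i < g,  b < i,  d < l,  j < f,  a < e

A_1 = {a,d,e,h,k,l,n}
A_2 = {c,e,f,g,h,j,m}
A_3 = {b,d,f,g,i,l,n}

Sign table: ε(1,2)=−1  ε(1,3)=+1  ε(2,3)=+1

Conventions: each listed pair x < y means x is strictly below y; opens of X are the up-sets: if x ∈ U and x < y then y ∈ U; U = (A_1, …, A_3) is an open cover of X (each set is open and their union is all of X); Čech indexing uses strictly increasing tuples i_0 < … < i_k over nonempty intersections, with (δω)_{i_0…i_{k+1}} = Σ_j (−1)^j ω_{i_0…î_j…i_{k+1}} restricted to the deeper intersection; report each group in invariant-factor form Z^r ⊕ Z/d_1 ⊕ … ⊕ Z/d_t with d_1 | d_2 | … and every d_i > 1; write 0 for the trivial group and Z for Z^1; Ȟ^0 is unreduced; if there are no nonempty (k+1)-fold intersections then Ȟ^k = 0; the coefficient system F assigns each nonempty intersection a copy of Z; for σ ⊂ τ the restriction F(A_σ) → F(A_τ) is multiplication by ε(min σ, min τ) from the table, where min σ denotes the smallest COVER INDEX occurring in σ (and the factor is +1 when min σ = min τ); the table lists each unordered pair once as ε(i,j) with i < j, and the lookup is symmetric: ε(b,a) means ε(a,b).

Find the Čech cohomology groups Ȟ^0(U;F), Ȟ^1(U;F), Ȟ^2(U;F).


Ȟ^0 = 0, Ȟ^1 = Z/2 and Ȟ^2 = 0

nerve simplices:
  A12={e,h} A13={d,l,n} A23={f,g}
C dims 3,3; δ0: rk 3, SNF 1^2·2
degree 0: 3−3−0 = 0 → Ȟ^0 ≅ 0
degree 1: 3−0−3 = 0 plus torsion [2] → Ȟ^1 ≅ Z/2
degree 2: 0−0−0 = 0 → Ȟ^2 ≅ 0


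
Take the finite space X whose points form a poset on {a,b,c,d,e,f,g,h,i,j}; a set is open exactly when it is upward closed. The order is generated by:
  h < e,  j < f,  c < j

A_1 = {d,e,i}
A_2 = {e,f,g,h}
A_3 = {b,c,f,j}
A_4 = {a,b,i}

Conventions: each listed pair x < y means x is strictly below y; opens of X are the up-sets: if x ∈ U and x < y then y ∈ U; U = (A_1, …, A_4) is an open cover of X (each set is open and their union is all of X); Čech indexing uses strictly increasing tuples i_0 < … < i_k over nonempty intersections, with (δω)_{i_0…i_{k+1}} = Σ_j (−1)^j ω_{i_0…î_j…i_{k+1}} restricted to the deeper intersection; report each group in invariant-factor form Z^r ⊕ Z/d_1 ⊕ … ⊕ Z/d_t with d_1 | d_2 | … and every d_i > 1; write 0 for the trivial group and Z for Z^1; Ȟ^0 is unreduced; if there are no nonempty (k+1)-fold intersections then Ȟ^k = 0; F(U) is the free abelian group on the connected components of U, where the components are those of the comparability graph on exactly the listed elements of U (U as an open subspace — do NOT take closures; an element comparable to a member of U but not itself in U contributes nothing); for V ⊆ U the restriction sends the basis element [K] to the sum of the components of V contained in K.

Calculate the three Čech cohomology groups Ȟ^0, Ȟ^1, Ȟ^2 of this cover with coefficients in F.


nerve simplices:
  A12={e} A14={i} A23={f} A34={b}
components per intersection:
  A1: {d} {e} {i}
  A2: {e,h} {f} {g}
  A3: {b} {c,f,j}
  A4: {a} {b} {i}
  A12: {e}
  A14: {i}
  A23: {f}
  A34: {b}
C dims 11,4; δ0: rk 4, SNF 1^4
degree 0: 11−4−0 = 7 → Ȟ^0 ≅ Z^7
degree 1: 4−0−4 = 0 → Ȟ^1 ≅ 0
degree 2: 0−0−0 = 0 → Ȟ^2 ≅ 0

Ȟ^0 = Z^7, Ȟ^1 = 0, Ȟ^2 = 0


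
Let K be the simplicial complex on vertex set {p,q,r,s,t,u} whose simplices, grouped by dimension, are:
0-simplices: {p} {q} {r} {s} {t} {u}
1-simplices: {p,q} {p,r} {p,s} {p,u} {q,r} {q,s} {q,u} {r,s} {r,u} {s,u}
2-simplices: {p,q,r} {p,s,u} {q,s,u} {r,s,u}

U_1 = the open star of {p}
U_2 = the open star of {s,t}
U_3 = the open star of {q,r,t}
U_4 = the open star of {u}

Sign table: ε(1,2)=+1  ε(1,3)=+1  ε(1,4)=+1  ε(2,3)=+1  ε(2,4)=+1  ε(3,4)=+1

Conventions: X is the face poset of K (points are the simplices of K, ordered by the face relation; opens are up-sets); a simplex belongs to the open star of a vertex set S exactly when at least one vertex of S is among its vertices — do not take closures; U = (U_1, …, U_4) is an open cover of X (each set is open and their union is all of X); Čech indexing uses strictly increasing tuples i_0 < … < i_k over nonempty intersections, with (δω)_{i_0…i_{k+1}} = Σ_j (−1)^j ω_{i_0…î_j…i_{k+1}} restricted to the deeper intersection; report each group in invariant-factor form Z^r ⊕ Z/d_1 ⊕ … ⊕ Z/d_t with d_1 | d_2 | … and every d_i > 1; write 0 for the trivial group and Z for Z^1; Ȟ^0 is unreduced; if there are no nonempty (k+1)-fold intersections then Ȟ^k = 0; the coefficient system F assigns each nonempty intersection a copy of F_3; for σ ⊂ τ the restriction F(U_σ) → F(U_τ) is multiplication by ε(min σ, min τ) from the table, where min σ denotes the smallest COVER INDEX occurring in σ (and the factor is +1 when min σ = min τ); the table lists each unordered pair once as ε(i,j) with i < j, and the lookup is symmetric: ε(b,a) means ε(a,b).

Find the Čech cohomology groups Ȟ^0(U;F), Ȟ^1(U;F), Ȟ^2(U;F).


cover nerve:
  U1={{p},{p,q},{p,r},{p,s},{p,u},{p,q,r},{p,s,u}} U2={{s},{t},{p,s},{q,s},{r,s},{s,u},{p,s,u},{q,s,u},{r,s,u}} U3={{q},{r},{t},{p,q},{p,r},{q,r},{q,s},{q,u},{r,s},{r,u},{p,q,r},{q,s,u},{r,s,u}} U4={{u},{p,u},{q,u},{r,u},{s,u},{p,s,u},{q,s,u},{r,s,u}}
  U12={{p,s},{p,s,u}} U13={{p,q},{p,r},{p,q,r}} U14={{p,u},{p,s,u}} U23={{t},{q,s},{r,s},{q,s,u},{r,s,u}} U24={{s,u},{p,s,u},{q,s,u},{r,s,u}} U34={{q,u},{r,u},{q,s,u},{r,s,u}}
  U124={{p,s,u}} U234={{q,s,u},{r,s,u}}
C dims 4,6,2; δ0: rk_F3 3; δ1: rk_F3 2
Ȟ^0: (4−3)−0=1 ⇒ Z/3
Ȟ^1: (6−2)−3=1 ⇒ Z/3
Ȟ^2: (2−0)−2=0 ⇒ 0

Ȟ^0 ≅ Z/3, Ȟ^1 ≅ Z/3, Ȟ^2 ≅ 0


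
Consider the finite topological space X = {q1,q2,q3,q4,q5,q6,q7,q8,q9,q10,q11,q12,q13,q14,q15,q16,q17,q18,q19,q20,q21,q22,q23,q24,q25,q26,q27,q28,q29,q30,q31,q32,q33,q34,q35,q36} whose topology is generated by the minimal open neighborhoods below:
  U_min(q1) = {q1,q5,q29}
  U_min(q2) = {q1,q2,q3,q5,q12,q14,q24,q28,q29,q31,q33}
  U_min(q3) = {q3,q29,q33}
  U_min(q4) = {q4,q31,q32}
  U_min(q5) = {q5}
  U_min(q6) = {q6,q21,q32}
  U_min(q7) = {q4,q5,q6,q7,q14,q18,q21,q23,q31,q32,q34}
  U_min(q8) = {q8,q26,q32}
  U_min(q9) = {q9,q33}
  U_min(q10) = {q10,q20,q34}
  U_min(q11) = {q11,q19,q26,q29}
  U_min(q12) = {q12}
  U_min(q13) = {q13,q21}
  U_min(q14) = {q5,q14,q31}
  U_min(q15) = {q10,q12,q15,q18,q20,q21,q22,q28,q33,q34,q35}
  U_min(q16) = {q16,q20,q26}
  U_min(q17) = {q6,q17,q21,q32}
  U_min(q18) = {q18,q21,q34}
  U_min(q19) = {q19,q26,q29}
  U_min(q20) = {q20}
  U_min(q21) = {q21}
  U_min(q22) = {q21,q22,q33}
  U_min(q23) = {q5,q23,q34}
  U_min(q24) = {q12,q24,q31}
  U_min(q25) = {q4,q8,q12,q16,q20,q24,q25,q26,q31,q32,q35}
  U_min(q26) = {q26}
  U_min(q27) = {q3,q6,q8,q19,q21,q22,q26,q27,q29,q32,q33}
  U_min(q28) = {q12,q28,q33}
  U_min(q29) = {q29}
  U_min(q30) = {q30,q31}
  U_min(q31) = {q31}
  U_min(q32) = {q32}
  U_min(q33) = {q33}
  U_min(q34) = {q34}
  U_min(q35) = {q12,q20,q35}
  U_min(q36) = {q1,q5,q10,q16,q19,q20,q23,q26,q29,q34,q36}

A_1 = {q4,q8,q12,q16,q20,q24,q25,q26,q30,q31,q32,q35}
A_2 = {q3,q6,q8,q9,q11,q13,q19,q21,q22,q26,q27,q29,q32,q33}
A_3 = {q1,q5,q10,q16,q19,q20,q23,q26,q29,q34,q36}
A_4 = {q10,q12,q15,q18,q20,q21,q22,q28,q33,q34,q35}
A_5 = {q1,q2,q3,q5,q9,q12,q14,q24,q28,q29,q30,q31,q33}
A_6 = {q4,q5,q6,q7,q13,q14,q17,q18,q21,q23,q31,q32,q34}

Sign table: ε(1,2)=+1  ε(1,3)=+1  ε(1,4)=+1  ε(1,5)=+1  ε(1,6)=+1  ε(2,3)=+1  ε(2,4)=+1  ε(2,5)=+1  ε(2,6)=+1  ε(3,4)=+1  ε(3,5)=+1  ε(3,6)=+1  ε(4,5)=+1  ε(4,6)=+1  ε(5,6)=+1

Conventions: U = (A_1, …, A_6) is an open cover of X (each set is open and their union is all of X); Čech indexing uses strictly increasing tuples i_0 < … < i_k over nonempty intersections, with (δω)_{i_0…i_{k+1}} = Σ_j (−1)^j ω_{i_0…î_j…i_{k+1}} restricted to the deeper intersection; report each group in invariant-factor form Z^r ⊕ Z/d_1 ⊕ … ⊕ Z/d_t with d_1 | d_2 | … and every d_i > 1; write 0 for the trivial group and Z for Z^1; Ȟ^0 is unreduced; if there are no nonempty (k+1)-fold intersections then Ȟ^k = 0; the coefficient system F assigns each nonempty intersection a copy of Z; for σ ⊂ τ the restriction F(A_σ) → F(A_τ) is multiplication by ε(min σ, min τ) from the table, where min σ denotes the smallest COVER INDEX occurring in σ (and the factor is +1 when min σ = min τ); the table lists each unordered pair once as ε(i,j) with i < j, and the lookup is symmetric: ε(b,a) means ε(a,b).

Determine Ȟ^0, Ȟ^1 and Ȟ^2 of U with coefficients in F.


nonempty intersections:
  A12={q8,q26,q32} A13={q16,q20,q26} A14={q12,q20,q35} A15={q12,q24,q30,q31} A16={q4,q31,q32} A23={q19,q26,q29} A24={q21,q22,q33} A25={q3,q9,q29,q33} A26={q6,q13,q21,q32} A34={q10,q20,q34} A35={q1,q5,q29} A36={q5,q23,q34} A45={q12,q28,q33} A46={q18,q21,q34} A56={q5,q14,q31}
  A123={q26} A126={q32} A134={q20} A145={q12} A156={q31} A235={q29} A245={q33} A246={q21} A346={q34} A356={q5}
C dims 6,15,10; δ0: rk 5, SNF 1^5; δ1: rk 10, SNF 1^9·2
Ȟ^0: (6−5)−0=1 ⇒ Z
Ȟ^1: (15−10)−5=0 ⇒ 0
Ȟ^2: (10−0)−10=0 plus torsion [2] ⇒ Z/2

Ȟ^0(U;F) ≅ Z, Ȟ^1(U;F) ≅ 0 and Ȟ^2(U;F) ≅ Z/2
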